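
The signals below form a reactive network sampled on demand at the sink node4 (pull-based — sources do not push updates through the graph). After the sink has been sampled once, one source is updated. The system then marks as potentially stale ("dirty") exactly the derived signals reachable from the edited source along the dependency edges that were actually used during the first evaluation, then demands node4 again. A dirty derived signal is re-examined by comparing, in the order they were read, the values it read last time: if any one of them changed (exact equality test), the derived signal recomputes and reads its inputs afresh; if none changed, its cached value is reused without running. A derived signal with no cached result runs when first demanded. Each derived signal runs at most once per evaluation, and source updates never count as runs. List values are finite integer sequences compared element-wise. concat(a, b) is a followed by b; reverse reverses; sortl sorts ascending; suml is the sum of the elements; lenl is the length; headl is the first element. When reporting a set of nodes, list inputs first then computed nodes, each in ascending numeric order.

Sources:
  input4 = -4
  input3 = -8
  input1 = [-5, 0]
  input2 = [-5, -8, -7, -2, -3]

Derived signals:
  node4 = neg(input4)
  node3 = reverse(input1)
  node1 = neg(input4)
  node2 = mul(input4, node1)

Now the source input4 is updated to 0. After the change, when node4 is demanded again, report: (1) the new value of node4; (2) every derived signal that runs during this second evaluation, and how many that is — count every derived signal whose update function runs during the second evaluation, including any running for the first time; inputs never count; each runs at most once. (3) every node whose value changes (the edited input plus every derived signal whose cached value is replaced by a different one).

Initial pass — values computed on the first demand:
  node4 = neg(-4) = 4

Second demand — change propagation:
  node4: re-runs because input4 -4->0; new result 0.

node4 now evaluates to 0.
Run set: node4 (1 run).
Changed values: input4, node4.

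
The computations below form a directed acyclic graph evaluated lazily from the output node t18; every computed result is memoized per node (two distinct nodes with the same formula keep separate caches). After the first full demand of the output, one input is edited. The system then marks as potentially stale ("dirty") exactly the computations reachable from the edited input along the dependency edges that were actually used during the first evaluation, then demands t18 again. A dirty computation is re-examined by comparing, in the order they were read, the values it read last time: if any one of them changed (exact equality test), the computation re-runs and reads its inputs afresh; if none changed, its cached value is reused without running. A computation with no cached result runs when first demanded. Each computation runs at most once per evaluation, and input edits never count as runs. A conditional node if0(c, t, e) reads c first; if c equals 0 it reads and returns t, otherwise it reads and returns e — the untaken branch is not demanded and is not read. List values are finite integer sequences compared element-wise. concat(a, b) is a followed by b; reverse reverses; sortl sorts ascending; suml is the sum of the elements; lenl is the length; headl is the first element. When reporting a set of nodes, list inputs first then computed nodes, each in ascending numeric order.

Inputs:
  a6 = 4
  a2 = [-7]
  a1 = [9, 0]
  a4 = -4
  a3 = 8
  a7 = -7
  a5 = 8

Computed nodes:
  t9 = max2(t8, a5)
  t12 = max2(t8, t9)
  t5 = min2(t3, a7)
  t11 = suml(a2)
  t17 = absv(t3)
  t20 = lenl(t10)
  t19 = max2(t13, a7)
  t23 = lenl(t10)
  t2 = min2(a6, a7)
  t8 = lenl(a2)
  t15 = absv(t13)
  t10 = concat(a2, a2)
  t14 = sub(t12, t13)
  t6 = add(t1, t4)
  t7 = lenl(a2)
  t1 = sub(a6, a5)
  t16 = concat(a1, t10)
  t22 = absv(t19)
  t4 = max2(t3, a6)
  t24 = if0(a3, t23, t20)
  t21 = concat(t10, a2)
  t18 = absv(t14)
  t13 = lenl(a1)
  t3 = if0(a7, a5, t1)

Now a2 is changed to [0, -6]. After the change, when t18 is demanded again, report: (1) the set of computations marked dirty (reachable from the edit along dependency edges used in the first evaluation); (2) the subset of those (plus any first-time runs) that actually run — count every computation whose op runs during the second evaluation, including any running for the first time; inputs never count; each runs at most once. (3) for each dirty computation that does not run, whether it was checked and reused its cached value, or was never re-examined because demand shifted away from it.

First demand of the output computes:
  t8 = lenl([-7]) = 1
  t9 = max2(1, 8) = 8
  t12 = max2(1, 8) = 8
  t13 = lenl([9, 0]) = 2
  t14 = sub(8, 2) = 6
  t18 = absv(6) = 6

After the edit, cleaning proceeds:
  t8: a read changed (a2 [-7]->[0, -6]) — executes, giving 2.
  t9: a read changed (t8 1->2) — executes, giving 8 — identical to its old value.
  t12: a read changed (t8 1->2) — executes, giving 8 — identical to its old value.
  t14: dirty, but its reads are unchanged (t12 unchanged, t13 unchanged); cached 6 stands.
  t18: dirty, but its reads are unchanged (t14 unchanged); cached 6 stands.

Note where the cutoff bites: t14 is checked, finds nothing changed, and keeps its cache.

The edit dirties: t8, t9, t12, t14, t18.
3 computations run: t8, t9, t12.
Cache hits after checking: t14, t18.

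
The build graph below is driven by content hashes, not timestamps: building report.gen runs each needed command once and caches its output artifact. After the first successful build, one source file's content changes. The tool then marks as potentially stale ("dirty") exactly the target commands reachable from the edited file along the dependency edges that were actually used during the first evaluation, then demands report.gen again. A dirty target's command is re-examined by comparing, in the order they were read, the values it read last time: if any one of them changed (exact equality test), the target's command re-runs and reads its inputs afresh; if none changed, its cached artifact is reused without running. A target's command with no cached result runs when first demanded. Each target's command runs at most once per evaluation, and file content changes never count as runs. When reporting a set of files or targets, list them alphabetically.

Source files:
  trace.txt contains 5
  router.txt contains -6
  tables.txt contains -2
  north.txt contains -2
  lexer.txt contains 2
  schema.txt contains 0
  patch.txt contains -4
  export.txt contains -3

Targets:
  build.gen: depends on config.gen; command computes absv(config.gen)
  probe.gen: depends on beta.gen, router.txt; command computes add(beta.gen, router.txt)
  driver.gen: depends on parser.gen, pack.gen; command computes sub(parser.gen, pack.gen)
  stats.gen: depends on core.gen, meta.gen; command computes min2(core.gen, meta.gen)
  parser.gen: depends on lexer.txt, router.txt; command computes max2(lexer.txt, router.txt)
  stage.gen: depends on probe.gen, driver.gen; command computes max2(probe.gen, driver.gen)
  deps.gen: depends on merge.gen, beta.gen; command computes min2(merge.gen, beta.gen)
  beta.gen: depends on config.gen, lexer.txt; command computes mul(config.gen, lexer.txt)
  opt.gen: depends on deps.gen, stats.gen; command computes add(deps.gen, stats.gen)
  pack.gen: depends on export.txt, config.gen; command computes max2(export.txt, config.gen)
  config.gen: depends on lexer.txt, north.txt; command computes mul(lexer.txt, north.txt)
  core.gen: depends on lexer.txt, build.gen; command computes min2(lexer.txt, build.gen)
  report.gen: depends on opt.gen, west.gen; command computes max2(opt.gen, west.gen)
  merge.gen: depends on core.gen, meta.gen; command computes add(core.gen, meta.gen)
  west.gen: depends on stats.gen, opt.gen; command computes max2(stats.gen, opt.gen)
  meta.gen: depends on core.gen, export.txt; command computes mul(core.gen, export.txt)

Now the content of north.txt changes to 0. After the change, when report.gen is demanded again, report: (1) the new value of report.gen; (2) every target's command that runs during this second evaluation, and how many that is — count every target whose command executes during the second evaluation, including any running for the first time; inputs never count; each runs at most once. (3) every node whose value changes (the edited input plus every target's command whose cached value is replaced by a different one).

Initial pass — values computed on the first demand:
  config.gen = mul(2, -2) = -4
  beta.gen = mul(-4, 2) = -8
  build.gen = absv(-4) = 4
  core.gen = min2(2, 4) = 2
  meta.gen = mul(2, -3) = -6
  merge.gen = add(2, -6) = -4
  deps.gen = min2(-4, -8) = -8
  stats.gen = min2(2, -6) = -6
  opt.gen = add(-8, -6) = -14
  west.gen = max2(-6, -14) = -6
  report.gen = max2(-14, -6) = -6

Second demand — change propagation:
  config.gen: re-runs because north.txt -2->0; new result 0.
  beta.gen: re-runs because config.gen -4->0; new result 0.
  build.gen: re-runs because config.gen -4->0; new result 0.
  core.gen: re-runs because build.gen 4->0; new result 0.
  meta.gen: re-runs because core.gen 2->0; new result 0.
  merge.gen: re-runs because core.gen 2->0; meta.gen -6->0; new result 0.
  deps.gen: re-runs because merge.gen -4->0; beta.gen -8->0; new result 0.
  stats.gen: re-runs because core.gen 2->0; meta.gen -6->0; new result 0.
  opt.gen: re-runs because deps.gen -8->0; stats.gen -6->0; new result 0.
  west.gen: re-runs because stats.gen -6->0; opt.gen -14->0; new result 0.
  report.gen: re-runs because opt.gen -14->0; west.gen -6->0; new result 0.

report.gen now evaluates to 0.
Run set: beta.gen, build.gen, config.gen, core.gen, deps.gen, merge.gen, meta.gen, opt.gen, report.gen, stats.gen, west.gen (11 run).
Changed values: beta.gen, build.gen, config.gen, core.gen, deps.gen, merge.gen, meta.gen, north.txt, opt.gen, report.gen, stats.gen, west.gen.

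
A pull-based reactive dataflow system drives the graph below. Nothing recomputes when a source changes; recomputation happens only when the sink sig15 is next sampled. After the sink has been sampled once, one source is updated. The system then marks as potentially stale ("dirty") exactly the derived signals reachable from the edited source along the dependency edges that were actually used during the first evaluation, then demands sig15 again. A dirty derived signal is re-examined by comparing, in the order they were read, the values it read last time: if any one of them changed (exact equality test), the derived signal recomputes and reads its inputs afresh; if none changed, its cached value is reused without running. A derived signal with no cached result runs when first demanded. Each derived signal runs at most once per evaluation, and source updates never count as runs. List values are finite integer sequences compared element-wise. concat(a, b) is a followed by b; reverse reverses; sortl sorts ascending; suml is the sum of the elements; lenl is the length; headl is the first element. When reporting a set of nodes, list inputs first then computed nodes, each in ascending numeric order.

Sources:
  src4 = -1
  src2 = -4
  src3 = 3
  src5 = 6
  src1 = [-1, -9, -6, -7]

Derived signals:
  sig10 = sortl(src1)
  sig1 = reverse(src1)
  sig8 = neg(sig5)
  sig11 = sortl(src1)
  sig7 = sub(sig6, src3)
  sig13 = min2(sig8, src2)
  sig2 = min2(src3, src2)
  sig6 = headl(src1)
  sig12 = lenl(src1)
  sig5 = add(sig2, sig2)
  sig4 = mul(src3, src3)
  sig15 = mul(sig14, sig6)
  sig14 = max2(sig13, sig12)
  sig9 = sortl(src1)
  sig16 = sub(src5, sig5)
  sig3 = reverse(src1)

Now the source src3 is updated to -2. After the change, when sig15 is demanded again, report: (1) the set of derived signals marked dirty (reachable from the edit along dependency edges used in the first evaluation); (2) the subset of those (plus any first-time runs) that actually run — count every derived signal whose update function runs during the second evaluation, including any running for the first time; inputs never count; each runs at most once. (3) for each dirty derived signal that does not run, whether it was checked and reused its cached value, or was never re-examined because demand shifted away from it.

Marked dirty: sig2, sig5, sig8, sig13, sig14, sig15.
Derived signals that run: sig2 — 1 in total.
Checked but reused from cache: sig5, sig8, sig13, sig14, sig15.
Key observation: the change is absorbed at sig2 — it re-runs but produces the same value, and the output's value is unchanged.

First evaluation (everything demanded from the output):
  sig2 = min2(3, -4) = -4
  sig5 = add(-4, -4) = -8
  sig6 = headl([-1, -9, -6, -7]) = -1
  sig8 = neg(-8) = 8
  sig12 = lenl([-1, -9, -6, -7]) = 4
  sig13 = min2(8, -4) = -4
  sig14 = max2(-4, 4) = 4
  sig15 = mul(4, -1) = -4

Propagation after the edit:
  sig2: runs — src3 3->-2; result -4 (same value as before).
  sig5: checked — values it read are unchanged (sig2 unchanged, sig2 unchanged); reused cached -8 without running.
  sig8: checked — values it read are unchanged (sig5 unchanged); reused cached 8 without running.
  sig13: checked — values it read are unchanged (sig8 unchanged, src2 unchanged); reused cached -4 without running.
  sig14: checked — values it read are unchanged (sig13 unchanged, sig12 unchanged); reused cached 4 without running.
  sig15: checked — values it read are unchanged (sig14 unchanged, sig6 unchanged); reused cached -4 without running.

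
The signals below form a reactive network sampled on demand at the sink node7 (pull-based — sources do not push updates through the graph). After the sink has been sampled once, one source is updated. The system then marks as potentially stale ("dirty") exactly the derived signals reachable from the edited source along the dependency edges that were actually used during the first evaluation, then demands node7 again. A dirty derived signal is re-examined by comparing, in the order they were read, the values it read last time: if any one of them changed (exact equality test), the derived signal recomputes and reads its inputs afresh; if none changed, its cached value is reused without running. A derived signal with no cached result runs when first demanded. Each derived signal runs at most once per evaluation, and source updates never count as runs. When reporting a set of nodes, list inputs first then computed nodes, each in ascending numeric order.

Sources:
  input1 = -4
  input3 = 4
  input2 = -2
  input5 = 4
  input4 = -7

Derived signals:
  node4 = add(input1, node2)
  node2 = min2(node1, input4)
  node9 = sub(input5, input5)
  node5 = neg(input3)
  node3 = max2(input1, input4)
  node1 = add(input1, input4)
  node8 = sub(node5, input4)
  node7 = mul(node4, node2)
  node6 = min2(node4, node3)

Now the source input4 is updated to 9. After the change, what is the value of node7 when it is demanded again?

node7 now evaluates to 5.

Initial pass — values computed on the first demand:
  node1 = add(-4, -7) = -11
  node2 = min2(-11, -7) = -11
  node4 = add(-4, -11) = -15
  node7 = mul(-15, -11) = 165

Second demand — change propagation:
  node1: re-runs because input4 -7->9; new result 5.
  node2: re-runs because node1 -11->5; input4 -7->9; new result 5.
  node4: re-runs because node2 -11->5; new result 1.
  node7: re-runs because node4 -15->1; node2 -11->5; new result 5.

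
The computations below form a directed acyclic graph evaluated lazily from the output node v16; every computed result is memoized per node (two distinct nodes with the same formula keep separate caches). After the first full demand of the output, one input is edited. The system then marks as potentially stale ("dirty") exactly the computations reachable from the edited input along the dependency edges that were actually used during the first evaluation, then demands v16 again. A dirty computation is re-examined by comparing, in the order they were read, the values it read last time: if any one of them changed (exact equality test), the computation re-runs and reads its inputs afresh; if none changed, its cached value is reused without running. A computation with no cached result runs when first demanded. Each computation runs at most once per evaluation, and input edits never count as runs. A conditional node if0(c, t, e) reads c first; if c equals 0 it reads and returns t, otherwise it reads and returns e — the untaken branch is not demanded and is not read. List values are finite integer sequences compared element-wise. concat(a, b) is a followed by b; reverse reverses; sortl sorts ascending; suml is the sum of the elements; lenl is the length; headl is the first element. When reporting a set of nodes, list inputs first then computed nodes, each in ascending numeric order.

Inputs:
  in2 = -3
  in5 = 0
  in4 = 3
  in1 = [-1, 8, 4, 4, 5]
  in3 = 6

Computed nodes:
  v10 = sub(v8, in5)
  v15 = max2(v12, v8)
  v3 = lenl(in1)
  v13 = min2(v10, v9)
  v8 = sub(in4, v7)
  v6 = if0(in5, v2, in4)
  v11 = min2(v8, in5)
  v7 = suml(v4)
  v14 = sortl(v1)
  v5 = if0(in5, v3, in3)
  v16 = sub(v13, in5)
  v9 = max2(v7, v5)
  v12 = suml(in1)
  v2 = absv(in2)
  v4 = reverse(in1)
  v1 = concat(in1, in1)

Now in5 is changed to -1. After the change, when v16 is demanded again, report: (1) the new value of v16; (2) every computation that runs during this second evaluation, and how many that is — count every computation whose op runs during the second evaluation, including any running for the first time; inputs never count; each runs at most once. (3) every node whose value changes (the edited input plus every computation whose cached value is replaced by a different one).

First demand of the output computes:
  v3 = lenl([-1, 8, 4, 4, 5]) = 5
  v4 = reverse([-1, 8, 4, 4, 5]) = [5, 4, 4, 8, -1]
  v5 = if0(in5=0 -> then branch v3) = 5
  v7 = suml([5, 4, 4, 8, -1]) = 20
  v8 = sub(3, 20) = -17
  v9 = max2(20, 5) = 20
  v10 = sub(-17, 0) = -17
  v13 = min2(-17, 20) = -17
  v16 = sub(-17, 0) = -17

After the edit, cleaning proceeds:
  v5: a read changed (in5 0->-1) — executes, giving 6.
  v9: a read changed (v5 5->6) — executes, giving 20 — identical to its old value.
  v10: a read changed (in5 0->-1) — executes, giving -16.
  v13: a read changed (v10 -17->-16) — executes, giving -16.
  v16: a read changed (v13 -17->-16; in5 0->-1) — executes, giving -15.

Demanding v16 again yields -15.
5 computations run: v5, v9, v10, v13, v16.
The nodes whose values change: in5, v5, v10, v13, v16.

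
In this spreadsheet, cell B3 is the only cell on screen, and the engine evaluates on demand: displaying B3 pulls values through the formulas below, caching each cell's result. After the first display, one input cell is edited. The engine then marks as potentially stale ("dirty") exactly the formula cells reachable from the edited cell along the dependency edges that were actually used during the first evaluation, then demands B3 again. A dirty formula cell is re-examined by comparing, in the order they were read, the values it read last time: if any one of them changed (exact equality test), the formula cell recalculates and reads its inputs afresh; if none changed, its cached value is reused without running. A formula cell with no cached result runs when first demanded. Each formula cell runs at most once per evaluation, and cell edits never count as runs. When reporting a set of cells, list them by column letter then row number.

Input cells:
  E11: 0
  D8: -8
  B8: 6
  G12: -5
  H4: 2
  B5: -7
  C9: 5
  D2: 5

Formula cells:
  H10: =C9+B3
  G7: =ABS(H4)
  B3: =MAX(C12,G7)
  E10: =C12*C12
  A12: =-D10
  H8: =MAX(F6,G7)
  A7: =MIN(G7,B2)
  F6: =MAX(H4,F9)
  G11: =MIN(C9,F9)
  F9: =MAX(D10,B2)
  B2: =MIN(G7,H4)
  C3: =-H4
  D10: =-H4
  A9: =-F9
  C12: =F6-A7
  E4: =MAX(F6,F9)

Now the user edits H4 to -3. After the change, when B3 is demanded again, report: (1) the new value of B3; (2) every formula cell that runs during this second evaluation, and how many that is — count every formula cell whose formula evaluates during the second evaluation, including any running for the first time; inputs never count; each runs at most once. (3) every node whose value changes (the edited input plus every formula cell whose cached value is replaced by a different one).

B3 now evaluates to 6.
Run set: A7, B2, B3, C12, D10, F6, F9, G7 (8 run).
Changed values: A7, B2, B3, C12, D10, F6, F9, G7, H4.

Initial pass — values computed on the first demand:
  D10 = -(2) = -2
  G7 = ABS(2) = 2
  B2 = MIN(2, 2) = 2
  A7 = MIN(2, 2) = 2
  F9 = MAX(-2, 2) = 2
  F6 = MAX(2, 2) = 2
  C12 = 2 - 2 = 0
  B3 = MAX(0, 2) = 2

Second demand — change propagation:
  D10: re-runs because H4 2->-3; new result 3.
  G7: re-runs because H4 2->-3; new result 3.
  B2: re-runs because G7 2->3; H4 2->-3; new result -3.
  A7: re-runs because G7 2->3; B2 2->-3; new result -3.
  F9: re-runs because D10 -2->3; B2 2->-3; new result 3.
  F6: re-runs because H4 2->-3; F9 2->3; new result 3.
  C12: re-runs because F6 2->3; A7 2->-3; new result 6.
  B3: re-runs because C12 0->6; G7 2->3; new result 6.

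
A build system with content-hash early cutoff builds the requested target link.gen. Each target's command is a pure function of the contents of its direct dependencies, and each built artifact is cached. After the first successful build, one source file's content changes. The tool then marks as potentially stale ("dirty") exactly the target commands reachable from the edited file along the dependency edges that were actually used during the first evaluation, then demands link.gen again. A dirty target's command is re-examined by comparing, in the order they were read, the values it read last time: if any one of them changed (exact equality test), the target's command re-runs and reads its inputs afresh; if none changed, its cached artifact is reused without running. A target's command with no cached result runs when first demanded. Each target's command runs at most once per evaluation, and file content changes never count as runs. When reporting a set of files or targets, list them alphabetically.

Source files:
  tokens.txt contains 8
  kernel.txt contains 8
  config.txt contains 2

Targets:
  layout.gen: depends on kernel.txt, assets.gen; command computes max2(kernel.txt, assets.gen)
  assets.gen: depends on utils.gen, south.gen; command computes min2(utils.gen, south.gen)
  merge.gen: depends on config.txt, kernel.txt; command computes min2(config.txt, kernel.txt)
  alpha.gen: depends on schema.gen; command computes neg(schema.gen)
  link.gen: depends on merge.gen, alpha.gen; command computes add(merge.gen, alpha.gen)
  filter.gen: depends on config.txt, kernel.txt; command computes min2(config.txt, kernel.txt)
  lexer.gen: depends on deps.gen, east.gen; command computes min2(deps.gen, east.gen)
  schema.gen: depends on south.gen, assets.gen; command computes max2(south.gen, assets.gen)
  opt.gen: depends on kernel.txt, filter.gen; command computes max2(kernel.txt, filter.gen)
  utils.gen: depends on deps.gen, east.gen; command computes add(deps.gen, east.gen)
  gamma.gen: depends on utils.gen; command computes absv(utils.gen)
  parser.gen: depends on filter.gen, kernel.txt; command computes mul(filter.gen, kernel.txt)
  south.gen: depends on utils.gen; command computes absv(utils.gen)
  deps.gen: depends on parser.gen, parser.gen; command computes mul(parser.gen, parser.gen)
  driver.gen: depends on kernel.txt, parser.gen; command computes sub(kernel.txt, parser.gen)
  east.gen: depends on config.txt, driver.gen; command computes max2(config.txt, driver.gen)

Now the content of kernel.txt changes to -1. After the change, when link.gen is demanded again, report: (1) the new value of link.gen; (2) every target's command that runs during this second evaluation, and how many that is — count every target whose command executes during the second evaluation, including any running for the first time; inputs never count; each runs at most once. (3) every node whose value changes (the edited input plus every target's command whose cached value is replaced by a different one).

New value of link.gen: -4.
Target commands that run: alpha.gen, assets.gen, deps.gen, driver.gen, east.gen, filter.gen, link.gen, merge.gen, parser.gen, schema.gen, south.gen, utils.gen — 12 in total.
Values that change: alpha.gen, assets.gen, deps.gen, driver.gen, filter.gen, kernel.txt, link.gen, merge.gen, parser.gen, schema.gen, south.gen, utils.gen.

First evaluation (everything demanded from the output):
  filter.gen = min2(2, 8) = 2
  merge.gen = min2(2, 8) = 2
  parser.gen = mul(2, 8) = 16
  deps.gen = mul(16, 16) = 256
  driver.gen = sub(8, 16) = -8
  east.gen = max2(2, -8) = 2
  utils.gen = add(256, 2) = 258
  south.gen = absv(258) = 258
  assets.gen = min2(258, 258) = 258
  schema.gen = max2(258, 258) = 258
  alpha.gen = neg(258) = -258
  link.gen = add(2, -258) = -256

Propagation after the edit:
  filter.gen: runs — kernel.txt 8->-1; result -1.
  merge.gen: runs — kernel.txt 8->-1; result -1.
  parser.gen: runs — filter.gen 2->-1; kernel.txt 8->-1; result 1.
  deps.gen: runs — parser.gen 16->1; parser.gen 16->1; result 1.
  driver.gen: runs — kernel.txt 8->-1; parser.gen 16->1; result -2.
  east.gen: runs — driver.gen -8->-2; result 2 (same value as before).
  utils.gen: runs — deps.gen 256->1; result 3.
  south.gen: runs — utils.gen 258->3; result 3.
  assets.gen: runs — utils.gen 258->3; south.gen 258->3; result 3.
  schema.gen: runs — south.gen 258->3; assets.gen 258->3; result 3.
  alpha.gen: runs — schema.gen 258->3; result -3.
  link.gen: runs — merge.gen 2->-1; alpha.gen -258->-3; result -4.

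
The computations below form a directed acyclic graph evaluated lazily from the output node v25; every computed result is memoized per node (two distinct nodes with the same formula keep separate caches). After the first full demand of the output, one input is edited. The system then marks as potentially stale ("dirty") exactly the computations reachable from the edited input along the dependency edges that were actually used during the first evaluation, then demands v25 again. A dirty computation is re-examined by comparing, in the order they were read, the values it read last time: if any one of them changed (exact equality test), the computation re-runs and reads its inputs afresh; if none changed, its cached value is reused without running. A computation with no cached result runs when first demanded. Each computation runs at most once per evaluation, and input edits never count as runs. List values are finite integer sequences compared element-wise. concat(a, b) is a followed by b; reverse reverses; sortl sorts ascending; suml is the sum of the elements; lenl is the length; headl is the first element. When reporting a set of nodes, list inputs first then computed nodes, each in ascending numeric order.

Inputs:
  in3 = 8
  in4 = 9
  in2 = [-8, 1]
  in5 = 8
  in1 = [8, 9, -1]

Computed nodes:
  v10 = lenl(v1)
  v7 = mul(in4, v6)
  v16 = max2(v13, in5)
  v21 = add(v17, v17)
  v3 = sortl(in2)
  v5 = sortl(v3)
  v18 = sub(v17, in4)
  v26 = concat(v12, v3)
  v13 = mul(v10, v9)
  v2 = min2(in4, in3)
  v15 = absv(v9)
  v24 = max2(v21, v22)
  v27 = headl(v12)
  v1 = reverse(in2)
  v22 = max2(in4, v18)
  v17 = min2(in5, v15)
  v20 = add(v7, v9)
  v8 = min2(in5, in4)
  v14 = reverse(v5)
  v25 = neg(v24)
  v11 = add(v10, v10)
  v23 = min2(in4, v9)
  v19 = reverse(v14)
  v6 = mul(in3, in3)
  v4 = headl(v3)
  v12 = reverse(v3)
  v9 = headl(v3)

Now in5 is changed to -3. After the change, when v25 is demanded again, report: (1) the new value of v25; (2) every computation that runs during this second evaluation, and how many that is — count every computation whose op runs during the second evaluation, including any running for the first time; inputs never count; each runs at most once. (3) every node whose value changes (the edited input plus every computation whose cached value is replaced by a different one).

Demanding v25 again yields -9.
6 computations run: v17, v18, v21, v22, v24, v25.
The nodes whose values change: in5, v17, v18, v21, v24, v25.

First demand of the output computes:
  v3 = sortl([-8, 1]) = [-8, 1]
  v9 = headl([-8, 1]) = -8
  v15 = absv(-8) = 8
  v17 = min2(8, 8) = 8
  v18 = sub(8, 9) = -1
  v21 = add(8, 8) = 16
  v22 = max2(9, -1) = 9
  v24 = max2(16, 9) = 16
  v25 = neg(16) = -16

After the edit, cleaning proceeds:
  v17: a read changed (in5 8->-3) — executes, giving -3.
  v18: a read changed (v17 8->-3) — executes, giving -12.
  v21: a read changed (v17 8->-3; v17 8->-3) — executes, giving -6.
  v22: a read changed (v18 -1->-12) — executes, giving 9 — identical to its old value.
  v24: a read changed (v21 16->-6) — executes, giving 9.
  v25: a read changed (v24 16->9) — executes, giving -9.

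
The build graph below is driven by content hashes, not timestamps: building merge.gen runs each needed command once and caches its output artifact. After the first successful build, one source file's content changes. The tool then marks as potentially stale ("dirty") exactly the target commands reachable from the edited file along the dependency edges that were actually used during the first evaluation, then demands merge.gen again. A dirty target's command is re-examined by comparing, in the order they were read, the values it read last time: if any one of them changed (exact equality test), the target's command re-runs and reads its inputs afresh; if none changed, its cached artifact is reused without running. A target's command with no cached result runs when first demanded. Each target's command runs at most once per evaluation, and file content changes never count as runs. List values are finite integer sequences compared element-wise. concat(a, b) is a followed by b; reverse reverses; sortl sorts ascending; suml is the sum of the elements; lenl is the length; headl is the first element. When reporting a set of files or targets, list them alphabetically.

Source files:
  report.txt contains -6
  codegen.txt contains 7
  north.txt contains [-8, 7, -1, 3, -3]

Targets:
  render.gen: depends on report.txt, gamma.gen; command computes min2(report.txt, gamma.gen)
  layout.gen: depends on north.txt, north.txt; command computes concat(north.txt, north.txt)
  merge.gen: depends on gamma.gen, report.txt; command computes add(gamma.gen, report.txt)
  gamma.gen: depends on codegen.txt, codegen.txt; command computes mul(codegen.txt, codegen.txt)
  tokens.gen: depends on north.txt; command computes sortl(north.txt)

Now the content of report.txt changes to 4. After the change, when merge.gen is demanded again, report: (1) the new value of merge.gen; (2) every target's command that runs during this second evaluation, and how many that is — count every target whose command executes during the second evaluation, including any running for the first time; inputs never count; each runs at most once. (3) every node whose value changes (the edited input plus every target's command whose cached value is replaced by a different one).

Initial pass — values computed on the first demand:
  gamma.gen = mul(7, 7) = 49
  merge.gen = add(49, -6) = 43

Second demand — change propagation:
  merge.gen: re-runs because report.txt -6->4; new result 53.

merge.gen now evaluates to 53.
Run set: merge.gen (1 run).
Changed values: merge.gen, report.txt.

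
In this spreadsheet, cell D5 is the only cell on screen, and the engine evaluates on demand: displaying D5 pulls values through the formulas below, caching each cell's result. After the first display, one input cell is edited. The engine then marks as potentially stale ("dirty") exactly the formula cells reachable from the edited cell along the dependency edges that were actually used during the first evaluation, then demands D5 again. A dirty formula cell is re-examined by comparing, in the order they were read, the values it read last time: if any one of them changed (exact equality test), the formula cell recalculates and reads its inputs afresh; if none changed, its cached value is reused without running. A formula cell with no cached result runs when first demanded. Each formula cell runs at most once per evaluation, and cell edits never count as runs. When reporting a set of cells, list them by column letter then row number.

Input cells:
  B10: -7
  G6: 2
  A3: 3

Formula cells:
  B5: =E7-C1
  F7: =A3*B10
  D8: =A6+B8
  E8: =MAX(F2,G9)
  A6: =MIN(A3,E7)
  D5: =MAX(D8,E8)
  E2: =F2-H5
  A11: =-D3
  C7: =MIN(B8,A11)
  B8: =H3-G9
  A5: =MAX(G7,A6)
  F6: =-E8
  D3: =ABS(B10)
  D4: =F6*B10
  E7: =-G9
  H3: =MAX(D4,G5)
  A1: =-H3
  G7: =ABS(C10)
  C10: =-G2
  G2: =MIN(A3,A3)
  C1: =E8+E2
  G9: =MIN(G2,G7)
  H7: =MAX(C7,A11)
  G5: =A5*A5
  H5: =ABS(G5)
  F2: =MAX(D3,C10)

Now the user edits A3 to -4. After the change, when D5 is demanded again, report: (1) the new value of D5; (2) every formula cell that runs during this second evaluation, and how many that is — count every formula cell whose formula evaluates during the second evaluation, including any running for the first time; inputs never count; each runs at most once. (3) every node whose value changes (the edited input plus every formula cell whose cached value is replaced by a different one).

Initial pass — values computed on the first demand:
  D3 = ABS(-7) = 7
  G2 = MIN(3, 3) = 3
  C10 = -(3) = -3
  F2 = MAX(7, -3) = 7
  G7 = ABS(-3) = 3
  G9 = MIN(3, 3) = 3
  E7 = -(3) = -3
  A6 = MIN(3, -3) = -3
  A5 = MAX(3, -3) = 3
  E8 = MAX(7, 3) = 7
  F6 = -(7) = -7
  D4 = -7 * -7 = 49
  G5 = 3 * 3 = 9
  H3 = MAX(49, 9) = 49
  B8 = 49 - 3 = 46
  D8 = -3 + 46 = 43
  D5 = MAX(43, 7) = 43

Second demand — change propagation:
  G2: re-runs because A3 3->-4; A3 3->-4; new result -4.
  C10: re-runs because G2 3->-4; new result 4.
  F2: re-runs because C10 -3->4; new result 7 (unchanged).
  G7: re-runs because C10 -3->4; new result 4.
  G9: re-runs because G2 3->-4; G7 3->4; new result -4.
  E7: re-runs because G9 3->-4; new result 4.
  A6: re-runs because A3 3->-4; E7 -3->4; new result -4.
  A5: re-runs because G7 3->4; A6 -3->-4; new result 4.
  E8: re-runs because G9 3->-4; new result 7 (unchanged).
  F6: re-examined; everything it read last time is the same (E8 unchanged) — cache -7 kept, no run.
  D4: re-examined; everything it read last time is the same (F6 unchanged, B10 unchanged) — cache 49 kept, no run.
  G5: re-runs because A5 3->4; A5 3->4; new result 16.
  H3: re-runs because G5 9->16; new result 49 (unchanged).
  B8: re-runs because G9 3->-4; new result 53.
  D8: re-runs because A6 -3->-4; B8 46->53; new result 49.
  D5: re-runs because D8 43->49; new result 49.

The important point: at F6 every value read last time is unchanged, so the dirty flag clears without a run.

D5 now evaluates to 49.
Run set: A5, A6, B8, C10, D5, D8, E7, E8, F2, G2, G5, G7, G9, H3 (14 run).
Changed values: A3, A5, A6, B8, C10, D5, D8, E7, G2, G5, G7, G9.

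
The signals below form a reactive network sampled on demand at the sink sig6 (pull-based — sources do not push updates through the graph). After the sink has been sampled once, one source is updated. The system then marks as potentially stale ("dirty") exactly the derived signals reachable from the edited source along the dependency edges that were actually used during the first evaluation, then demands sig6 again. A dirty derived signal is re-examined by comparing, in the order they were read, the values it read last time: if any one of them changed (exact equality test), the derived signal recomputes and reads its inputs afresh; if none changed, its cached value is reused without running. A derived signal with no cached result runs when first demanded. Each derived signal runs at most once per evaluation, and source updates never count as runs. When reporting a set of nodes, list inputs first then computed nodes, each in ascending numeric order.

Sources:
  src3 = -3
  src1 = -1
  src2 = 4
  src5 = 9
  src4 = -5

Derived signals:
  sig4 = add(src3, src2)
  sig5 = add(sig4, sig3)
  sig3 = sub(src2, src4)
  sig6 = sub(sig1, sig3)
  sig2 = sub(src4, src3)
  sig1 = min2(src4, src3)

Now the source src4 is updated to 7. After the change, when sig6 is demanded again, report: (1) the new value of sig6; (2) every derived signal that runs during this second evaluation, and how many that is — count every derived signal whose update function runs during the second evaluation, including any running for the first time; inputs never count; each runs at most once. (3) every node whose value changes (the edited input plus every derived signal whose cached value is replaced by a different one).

sig6 now evaluates to 0.
Run set: sig1, sig3, sig6 (3 run).
Changed values: src4, sig1, sig3, sig6.

Initial pass — values computed on the first demand:
  sig1 = min2(-5, -3) = -5
  sig3 = sub(4, -5) = 9
  sig6 = sub(-5, 9) = -14

Second demand — change propagation:
  sig1: re-runs because src4 -5->7; new result -3.
  sig3: re-runs because src4 -5->7; new result -3.
  sig6: re-runs because sig1 -5->-3; sig3 9->-3; new result 0.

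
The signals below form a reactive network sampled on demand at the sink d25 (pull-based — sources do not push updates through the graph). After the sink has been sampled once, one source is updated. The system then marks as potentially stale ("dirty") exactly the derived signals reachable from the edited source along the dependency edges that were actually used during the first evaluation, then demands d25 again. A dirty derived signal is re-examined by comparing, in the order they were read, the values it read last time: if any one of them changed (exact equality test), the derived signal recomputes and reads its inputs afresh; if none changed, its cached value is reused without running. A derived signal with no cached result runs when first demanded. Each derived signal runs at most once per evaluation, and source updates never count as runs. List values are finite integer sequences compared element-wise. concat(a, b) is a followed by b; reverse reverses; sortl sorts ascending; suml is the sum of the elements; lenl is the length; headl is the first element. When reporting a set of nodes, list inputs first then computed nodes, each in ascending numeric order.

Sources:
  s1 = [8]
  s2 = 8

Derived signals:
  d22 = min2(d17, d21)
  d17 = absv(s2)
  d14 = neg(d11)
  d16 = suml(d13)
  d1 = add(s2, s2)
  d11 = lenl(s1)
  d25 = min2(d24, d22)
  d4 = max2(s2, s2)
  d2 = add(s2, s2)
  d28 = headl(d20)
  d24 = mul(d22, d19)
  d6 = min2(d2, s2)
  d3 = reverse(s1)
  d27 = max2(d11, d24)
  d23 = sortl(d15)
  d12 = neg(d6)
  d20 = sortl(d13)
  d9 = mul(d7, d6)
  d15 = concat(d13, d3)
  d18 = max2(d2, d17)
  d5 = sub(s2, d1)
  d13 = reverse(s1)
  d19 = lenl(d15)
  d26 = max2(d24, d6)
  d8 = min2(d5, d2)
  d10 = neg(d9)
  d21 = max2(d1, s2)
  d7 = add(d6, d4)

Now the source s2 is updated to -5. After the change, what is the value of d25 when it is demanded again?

Initial pass — values computed on the first demand:
  d1 = add(8, 8) = 16
  d3 = reverse([8]) = [8]
  d13 = reverse([8]) = [8]
  d15 = concat([8], [8]) = [8, 8]
  d17 = absv(8) = 8
  d19 = lenl([8, 8]) = 2
  d21 = max2(16, 8) = 16
  d22 = min2(8, 16) = 8
  d24 = mul(8, 2) = 16
  d25 = min2(16, 8) = 8

Second demand — change propagation:
  d1: re-runs because s2 8->-5; s2 8->-5; new result -10.
  d17: re-runs because s2 8->-5; new result 5.
  d21: re-runs because d1 16->-10; s2 8->-5; new result -5.
  d22: re-runs because d17 8->5; d21 16->-5; new result -5.
  d24: re-runs because d22 8->-5; new result -10.
  d25: re-runs because d24 16->-10; d22 8->-5; new result -10.

d25 now evaluates to -10.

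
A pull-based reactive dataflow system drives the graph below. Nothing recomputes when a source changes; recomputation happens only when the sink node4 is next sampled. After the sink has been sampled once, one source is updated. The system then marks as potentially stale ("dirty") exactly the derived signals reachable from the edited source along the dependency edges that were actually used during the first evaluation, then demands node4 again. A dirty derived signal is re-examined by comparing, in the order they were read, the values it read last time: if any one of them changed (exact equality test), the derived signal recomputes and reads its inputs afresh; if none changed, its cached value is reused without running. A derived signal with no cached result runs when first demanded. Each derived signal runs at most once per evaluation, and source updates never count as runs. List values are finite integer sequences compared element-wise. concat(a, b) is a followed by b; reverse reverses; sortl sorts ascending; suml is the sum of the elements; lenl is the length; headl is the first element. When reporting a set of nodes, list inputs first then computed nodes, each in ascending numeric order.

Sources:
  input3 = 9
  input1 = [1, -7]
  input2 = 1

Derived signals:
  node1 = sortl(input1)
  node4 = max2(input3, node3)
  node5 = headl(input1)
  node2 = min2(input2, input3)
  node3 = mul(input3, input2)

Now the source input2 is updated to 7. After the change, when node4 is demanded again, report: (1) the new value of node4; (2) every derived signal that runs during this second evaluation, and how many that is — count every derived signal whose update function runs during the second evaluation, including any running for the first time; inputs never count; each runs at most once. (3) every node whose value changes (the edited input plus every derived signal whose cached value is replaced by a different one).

New value of node4: 63.
Derived signals that run: node3, node4 — 2 in total.
Values that change: input2, node3, node4.

First evaluation (everything demanded from the output):
  node3 = mul(9, 1) = 9
  node4 = max2(9, 9) = 9

Propagation after the edit:
  node3: runs — input2 1->7; result 63.
  node4: runs — node3 9->63; result 63.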